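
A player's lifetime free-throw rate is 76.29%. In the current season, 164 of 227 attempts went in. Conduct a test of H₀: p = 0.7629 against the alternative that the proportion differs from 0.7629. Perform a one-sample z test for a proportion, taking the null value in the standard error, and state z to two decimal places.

p̂ = 164/227 = 0.7225.
Under H₀, SE = √(0.7629·0.2371/227) = √(0.000796844) = 0.0282.
z = (0.7225 − 0.7629)/0.0282 = -0.0404/0.0282 = -1.43.
p-value = 2·P(Z > 1.432) ≈ 0.1520.

z = -1.43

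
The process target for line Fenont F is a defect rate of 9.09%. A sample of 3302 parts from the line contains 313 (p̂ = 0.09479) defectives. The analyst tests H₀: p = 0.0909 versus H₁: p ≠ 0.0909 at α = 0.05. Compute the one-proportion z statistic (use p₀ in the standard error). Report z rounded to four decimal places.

p̂ = 313/3302 = 0.0947910.
Standard error under H₀: √(0.0909×0.9091/3302) = 0.0050026.
z = (0.0947910 − 0.0909)/0.0050026 = 0.0038910/0.0050026 = 0.7778.
p-value = 2·P(Z > 0.778) ≈ 0.4367, so at α = 0.05 we fail to reject H₀.

z = 0.7778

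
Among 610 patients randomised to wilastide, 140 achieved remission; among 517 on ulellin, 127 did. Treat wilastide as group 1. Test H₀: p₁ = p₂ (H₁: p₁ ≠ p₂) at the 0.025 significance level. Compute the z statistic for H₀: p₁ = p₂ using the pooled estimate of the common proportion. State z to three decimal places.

z = -0.635

p̂₁ = 140/610 ≈ 0.22951, p̂₂ = 127/517 ≈ 0.24565.
Pooled p̂ = (140+127)/(610+517) = 267/1127 = 0.23691.
SE = √(0.180785 × 0.00357358) = 0.02542.
z = (0.22951 − 0.24565)/0.02542 = -0.01614/0.02542 = -0.635.
Two-sided p-value ≈ 2·Φ(−0.635) = 0.5254, so at α = 0.025 we fail to reject H₀.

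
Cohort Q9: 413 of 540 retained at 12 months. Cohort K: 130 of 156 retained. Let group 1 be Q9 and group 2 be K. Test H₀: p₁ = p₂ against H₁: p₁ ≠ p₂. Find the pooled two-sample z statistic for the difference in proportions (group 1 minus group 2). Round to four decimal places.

z = -1.8202

p̂₁ = 413/540 = 0.764815, p̂₂ = 130/156 = 0.833333.
Pooled p̂ = (413+130)/(540+156) = 543/696 = 0.780172.
SE = √(p̂(1−p̂)(1/n₁+1/n₂)) = √(0.780172·0.219828·0.00826211) = √(0.00141698) = 0.037643.
z = (0.764815 − 0.833333)/0.037643 = -0.068518/0.037643 = -1.8202.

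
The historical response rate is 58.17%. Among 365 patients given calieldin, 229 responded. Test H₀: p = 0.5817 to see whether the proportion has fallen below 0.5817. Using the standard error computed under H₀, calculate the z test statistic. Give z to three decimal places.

z = 1.770

p̂ = 229/365 ≈ 0.62740.
Standard error under H₀: √(0.5817×0.4183/365) = 0.02582.
z = (0.62740 − 0.5817)/0.02582 = 0.04570/0.02582 = 1.770.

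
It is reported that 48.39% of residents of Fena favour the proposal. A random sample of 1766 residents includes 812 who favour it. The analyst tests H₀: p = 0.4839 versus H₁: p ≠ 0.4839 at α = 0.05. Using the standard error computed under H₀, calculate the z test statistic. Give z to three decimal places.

p̂ = 812/1766 ≈ 0.45980.
SE = √(p₀(1−p₀)/n) = √(0.24974/1766) = 0.01189.
z = (0.45980 − 0.4839)/0.01189 = -0.02410/0.01189 = -2.027.
Two-sided p-value ≈ 2·Φ(−2.027) = 0.0427; since p < α = 0.05, reject H₀.

z = -2.027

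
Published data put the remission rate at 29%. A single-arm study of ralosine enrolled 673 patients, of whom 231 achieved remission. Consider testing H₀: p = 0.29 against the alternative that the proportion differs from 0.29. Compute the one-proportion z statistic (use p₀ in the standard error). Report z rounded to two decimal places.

z = 3.04

p̂ = 231/673 = 0.3432.
SE = √(p₀(1−p₀)/n) = √(0.2059/673) = 0.0175.
z = (0.3432 − 0.29)/0.0175 = 0.0532/0.0175 = 3.04.
p-value = 2·P(Z > 3.044) ≈ 0.0023.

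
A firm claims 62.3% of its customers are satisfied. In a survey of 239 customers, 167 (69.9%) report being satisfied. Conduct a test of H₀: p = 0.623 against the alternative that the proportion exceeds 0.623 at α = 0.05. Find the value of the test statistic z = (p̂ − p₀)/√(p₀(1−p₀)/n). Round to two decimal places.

p̂ = 167/239 = 0.6987.
Under H₀, SE = √(0.623·0.377/239) = √(0.000982724) = 0.0313.
z = (0.6987 − 0.623)/0.0313 = 0.0757/0.0313 = 2.42.
p-value = P(Z > 2.416) ≈ 0.0078; since p < α = 0.05, reject H₀.

z = 2.42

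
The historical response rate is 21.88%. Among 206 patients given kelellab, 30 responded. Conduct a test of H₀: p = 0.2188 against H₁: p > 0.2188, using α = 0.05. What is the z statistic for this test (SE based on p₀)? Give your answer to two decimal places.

z = -2.54

p̂ = 30/206 = 0.1456.
Standard error under H₀: √(0.2188×0.7812/206) = 0.0288.
z = (0.1456 − 0.2188)/0.0288 = -0.0732/0.0288 = -2.54.
p-value = P(Z > -2.540) ≈ 0.9945; since p > α = 0.05, fail to reject H₀.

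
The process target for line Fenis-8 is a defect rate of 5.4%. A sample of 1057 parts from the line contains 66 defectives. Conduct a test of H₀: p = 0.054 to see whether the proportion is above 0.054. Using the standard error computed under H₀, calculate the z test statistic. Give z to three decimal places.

p̂ = 66/1057 = 0.06244.
Standard error under H₀: √(0.054×0.946/1057) = 0.00695.
z = (0.06244 − 0.054)/0.00695 = 0.00844/0.00695 = 1.214.
p-value = P(Z > 1.214) ≈ 0.1123.

z = 1.214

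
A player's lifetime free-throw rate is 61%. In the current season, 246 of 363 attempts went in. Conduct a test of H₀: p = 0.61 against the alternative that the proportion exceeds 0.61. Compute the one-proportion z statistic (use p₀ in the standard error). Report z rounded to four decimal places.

p̂ = 246/363 ≈ 0.677686.
SE = √(p₀(1−p₀)/n) = √(0.2379/363) = 0.025600.
z = (0.677686 − 0.61)/0.025600 = 0.067686/0.025600 = 2.6440.
p-value = P(Z > 2.644) ≈ 0.0041.

z = 2.6440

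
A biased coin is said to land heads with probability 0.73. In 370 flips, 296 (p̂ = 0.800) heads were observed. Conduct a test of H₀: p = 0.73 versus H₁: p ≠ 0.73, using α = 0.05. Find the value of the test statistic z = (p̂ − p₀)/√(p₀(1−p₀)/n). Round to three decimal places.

z = 3.033

p̂ = 296/370 = 0.80000.
SE = √(p₀(1−p₀)/n) = √(0.1971/370) = 0.02308.
z = (0.80000 − 0.73)/0.02308 = 0.07000/0.02308 = 3.033.
Two-sided p-value ≈ 2·Φ(−3.033) = 0.0024, so at α = 0.05 we reject H₀.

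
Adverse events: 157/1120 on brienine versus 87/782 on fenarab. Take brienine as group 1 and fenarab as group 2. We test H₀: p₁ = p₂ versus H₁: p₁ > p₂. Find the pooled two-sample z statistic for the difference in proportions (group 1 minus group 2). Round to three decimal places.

z = 1.856

p̂₁ = 157/1120 ≈ 0.140179, p̂₂ = 87/782 ≈ 0.111253.
Pooled p̂ = (157+87)/(1120+782) = 244/1902 = 0.128286.
SE = √(0.111829 × 0.00217163) = 0.015584.
z = (0.140179 − 0.111253)/0.015584 = 0.028926/0.015584 = 1.856.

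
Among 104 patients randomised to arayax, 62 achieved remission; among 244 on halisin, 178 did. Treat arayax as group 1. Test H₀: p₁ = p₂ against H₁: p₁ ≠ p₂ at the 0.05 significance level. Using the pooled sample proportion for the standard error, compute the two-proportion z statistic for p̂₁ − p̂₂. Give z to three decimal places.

p̂₁ = 62/104 = 0.59615, p̂₂ = 178/244 = 0.72951.
Pooled p̂ = (62+178)/(104+244) = 240/348 = 0.68966.
SE = √(0.214031 × 0.0137137) = 0.05418.
z = (0.59615 − 0.72951)/0.05418 = -0.13336/0.05418 = -2.461.
p-value = 2·P(Z > 2.461) ≈ 0.0138; since p < α = 0.05, reject H₀.

z = -2.461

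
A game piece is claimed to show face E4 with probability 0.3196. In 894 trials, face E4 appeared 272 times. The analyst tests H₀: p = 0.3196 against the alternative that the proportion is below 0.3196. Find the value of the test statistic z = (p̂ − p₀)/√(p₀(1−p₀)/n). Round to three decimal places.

z = -0.984

p̂ = 272/894 ≈ 0.30425.
SE = √(p₀(1−p₀)/n) = √(0.21746/894) = 0.01560.
z = (0.30425 − 0.3196)/0.01560 = -0.01535/0.01560 = -0.984.
p-value = P(Z < -0.984) ≈ 0.1625.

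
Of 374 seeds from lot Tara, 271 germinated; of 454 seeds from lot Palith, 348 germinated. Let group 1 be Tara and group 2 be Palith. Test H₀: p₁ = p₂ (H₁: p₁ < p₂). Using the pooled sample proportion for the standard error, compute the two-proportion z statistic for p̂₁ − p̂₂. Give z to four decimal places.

p̂₁ = 271/374 ≈ 0.724599, p̂₂ = 348/454 ≈ 0.766520.
Pooled p̂ = (271+348)/(374+454) = 619/828 = 0.747585.
SE = √(0.188702 × 0.00487644) = 0.030335.
z = (0.724599 − 0.766520)/0.030335 = -0.041921/0.030335 = -1.3819.
p-value = P(Z < -1.382) ≈ 0.0835.

z = -1.3819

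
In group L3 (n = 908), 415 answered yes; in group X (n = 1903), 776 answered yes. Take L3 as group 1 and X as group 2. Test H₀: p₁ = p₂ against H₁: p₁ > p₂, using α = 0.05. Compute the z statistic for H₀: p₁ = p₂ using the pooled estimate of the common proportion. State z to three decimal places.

z = 2.472

p̂₁ = 415/908 ≈ 0.45705, p̂₂ = 776/1903 ≈ 0.40778.
Pooled p̂ = (415+776)/(908+1903) = 1191/2811 = 0.42369.
SE = √(0.244177 × 0.00162681) = 0.01993.
z = (0.45705 − 0.40778)/0.01993 = 0.04927/0.01993 = 2.472.
p-value = P(Z > 2.472) ≈ 0.0067. With α = 0.05, reject H₀.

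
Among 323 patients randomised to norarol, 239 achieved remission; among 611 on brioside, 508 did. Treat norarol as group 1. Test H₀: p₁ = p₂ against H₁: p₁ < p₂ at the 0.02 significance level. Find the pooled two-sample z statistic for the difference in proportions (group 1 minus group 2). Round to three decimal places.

z = -3.323

p̂₁ = 239/323 ≈ 0.73994, p̂₂ = 508/611 ≈ 0.83142.
Pooled p̂ = (239+508)/(323+611) = 747/934 = 0.79979.
SE = √(p̂(1−p̂)(1/n₁+1/n₂)) = √(0.79979·0.20021·0.00473264) = √(0.00075783) = 0.02753.
z = (0.73994 − 0.83142)/0.02753 = -0.09148/0.02753 = -3.323.
p-value = P(Z < -3.323) ≈ 0.0004. With α = 0.02, reject H₀.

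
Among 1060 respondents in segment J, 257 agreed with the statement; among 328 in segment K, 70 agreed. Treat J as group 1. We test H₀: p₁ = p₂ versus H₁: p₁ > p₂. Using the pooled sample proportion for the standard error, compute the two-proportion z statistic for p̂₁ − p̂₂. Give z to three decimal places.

p̂₁ = 257/1060 = 0.24245, p̂₂ = 70/328 = 0.21341.
Pooled p̂ = (257+70)/(1060+328) = 327/1388 = 0.23559.
SE = √(p̂(1−p̂)(1/n₁+1/n₂)) = √(0.23559·0.76441·0.00399218) = √(0.000718942) = 0.02681.
z = (0.24245 − 0.21341)/0.02681 = 0.02904/0.02681 = 1.083.
p-value = P(Z > 1.083) ≈ 0.1394.

z = 1.083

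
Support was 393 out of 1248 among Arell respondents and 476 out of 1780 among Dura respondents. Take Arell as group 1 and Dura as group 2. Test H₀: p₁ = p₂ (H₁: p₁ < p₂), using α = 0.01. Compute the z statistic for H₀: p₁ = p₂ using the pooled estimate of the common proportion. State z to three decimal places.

z = 2.843

p̂₁ = 393/1248 ≈ 0.31490, p̂₂ = 476/1780 ≈ 0.26742.
Pooled p̂ = (393+476)/(1248+1780) = 869/3028 = 0.28699.
SE = √(0.204626 × 0.00136308) = 0.01670.
z = (0.31490 − 0.26742)/0.01670 = 0.04748/0.01670 = 2.843.
p-value = P(Z < 2.843) ≈ 0.9978; since p > α = 0.01, fail to reject H₀.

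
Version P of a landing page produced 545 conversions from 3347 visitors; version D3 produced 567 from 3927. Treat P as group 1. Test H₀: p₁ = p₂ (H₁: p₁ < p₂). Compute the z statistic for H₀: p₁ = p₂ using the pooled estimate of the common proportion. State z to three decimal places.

z = 2.179

p̂₁ = 545/3347 ≈ 0.162832, p̂₂ = 567/3927 ≈ 0.144385.
Pooled p̂ = (545+567)/(3347+3927) = 1112/7274 = 0.152873.
SE = √(0.129503 × 0.000553422) = 0.008466.
z = (0.162832 − 0.144385)/0.008466 = 0.018447/0.008466 = 2.179.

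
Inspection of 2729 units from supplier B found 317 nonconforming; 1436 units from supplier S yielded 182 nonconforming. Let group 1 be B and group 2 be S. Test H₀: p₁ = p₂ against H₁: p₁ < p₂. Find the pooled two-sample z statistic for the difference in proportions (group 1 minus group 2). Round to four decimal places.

z = -0.9995

p̂₁ = 317/2729 = 0.1161598, p̂₂ = 182/1436 = 0.1267409.
Pooled p̂ = (317+182)/(2729+1436) = 499/4165 = 0.1198079.
SE = √(0.105454 × 0.00106281) = 0.0105867.
z = (0.1161598 − 0.1267409)/0.0105867 = -0.0105811/0.0105867 = -0.9995.
p-value = P(Z < -0.999) ≈ 0.1588.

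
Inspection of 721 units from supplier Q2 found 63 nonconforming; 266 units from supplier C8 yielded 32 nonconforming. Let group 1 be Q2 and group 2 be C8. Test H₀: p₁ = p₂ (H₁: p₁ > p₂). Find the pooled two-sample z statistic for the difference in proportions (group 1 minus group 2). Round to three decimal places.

p̂₁ = 63/721 = 0.08738, p̂₂ = 32/266 = 0.12030.
Pooled p̂ = (63+32)/(721+266) = 95/987 = 0.09625.
SE = √(0.086987 × 0.00514636) = 0.02116.
z = (0.08738 − 0.12030)/0.02116 = -0.03292/0.02116 = -1.556.

z = -1.556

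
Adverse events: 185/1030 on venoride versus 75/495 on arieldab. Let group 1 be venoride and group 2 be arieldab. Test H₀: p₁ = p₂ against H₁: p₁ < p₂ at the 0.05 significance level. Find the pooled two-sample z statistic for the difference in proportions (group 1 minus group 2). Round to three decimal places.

p̂₁ = 185/1030 ≈ 0.17961, p̂₂ = 75/495 ≈ 0.15152.
Pooled p̂ = (185+75)/(1030+495) = 260/1525 = 0.17049.
SE = √(0.141424 × 0.00299108) = 0.02057.
z = (0.17961 − 0.15152)/0.02057 = 0.02809/0.02057 = 1.366.
p-value = P(Z < 1.366) ≈ 0.9140. With α = 0.05, fail to reject H₀.

z = 1.366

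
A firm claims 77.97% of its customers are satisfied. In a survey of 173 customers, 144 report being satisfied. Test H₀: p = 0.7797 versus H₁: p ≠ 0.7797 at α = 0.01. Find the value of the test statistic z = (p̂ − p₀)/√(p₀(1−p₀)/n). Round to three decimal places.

z = 1.672

p̂ = 144/173 = 0.83237.
SE = √(p₀(1−p₀)/n) = √(0.17177/173) = 0.03151.
z = (0.83237 − 0.7797)/0.03151 = 0.05267/0.03151 = 1.672.
Two-sided p-value ≈ 2·Φ(−1.672) = 0.0946, so at α = 0.01 we fail to reject H₀.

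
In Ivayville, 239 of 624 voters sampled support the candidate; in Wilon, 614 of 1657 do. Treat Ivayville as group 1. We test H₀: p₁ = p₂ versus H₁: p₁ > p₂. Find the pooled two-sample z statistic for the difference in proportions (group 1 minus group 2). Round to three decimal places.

z = 0.548

p̂₁ = 239/624 ≈ 0.38301, p̂₂ = 614/1657 ≈ 0.37055.
Pooled p̂ = (239+614)/(624+1657) = 853/2281 = 0.37396.
SE = √(p̂(1−p̂)(1/n₁+1/n₂)) = √(0.37396·0.62604·0.00220606) = √(0.00051647) = 0.02273.
z = (0.38301 − 0.37055)/0.02273 = 0.01246/0.02273 = 0.548.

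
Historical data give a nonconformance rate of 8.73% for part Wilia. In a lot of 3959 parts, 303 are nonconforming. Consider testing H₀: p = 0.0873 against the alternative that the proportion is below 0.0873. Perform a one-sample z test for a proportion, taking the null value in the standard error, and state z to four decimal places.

z = -2.3997

p̂ = 303/3959 = 0.0765345.
Standard error under H₀: √(0.0873×0.9127/3959) = 0.0044862.
z = (0.0765345 − 0.0873)/0.0044862 = -0.0107655/0.0044862 = -2.3997.
p-value = P(Z < -2.400) ≈ 0.0082.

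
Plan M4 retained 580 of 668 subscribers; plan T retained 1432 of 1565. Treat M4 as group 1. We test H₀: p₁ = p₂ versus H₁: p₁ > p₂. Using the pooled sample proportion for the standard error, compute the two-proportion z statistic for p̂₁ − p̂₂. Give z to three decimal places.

z = -3.388

p̂₁ = 580/668 ≈ 0.86826, p̂₂ = 1432/1565 ≈ 0.91502.
Pooled p̂ = (580+1432)/(668+1565) = 2012/2233 = 0.90103.
SE = √(p̂(1−p̂)(1/n₁+1/n₂)) = √(0.90103·0.09897·0.00213598) = √(0.000190476) = 0.01380.
z = (0.86826 − 0.91502)/0.01380 = -0.04676/0.01380 = -3.388.
p-value = P(Z > -3.388) ≈ 0.9996.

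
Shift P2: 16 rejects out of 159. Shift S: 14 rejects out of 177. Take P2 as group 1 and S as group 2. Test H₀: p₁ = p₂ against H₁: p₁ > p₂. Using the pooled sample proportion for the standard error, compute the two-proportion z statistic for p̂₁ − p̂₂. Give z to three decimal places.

p̂₁ = 16/159 = 0.10063, p̂₂ = 14/177 = 0.07910.
Pooled p̂ = (16+14)/(159+177) = 30/336 = 0.08929.
SE = √(0.0813138 × 0.011939) = 0.03116.
z = (0.10063 − 0.07910)/0.03116 = 0.02153/0.03116 = 0.691.
p-value = P(Z > 0.691) ≈ 0.2448.

z = 0.691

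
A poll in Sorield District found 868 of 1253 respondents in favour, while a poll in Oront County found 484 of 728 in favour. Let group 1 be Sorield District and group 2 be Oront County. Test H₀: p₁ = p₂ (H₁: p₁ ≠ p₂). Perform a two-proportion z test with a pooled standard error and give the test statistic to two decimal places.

z = 1.29

p̂₁ = 868/1253 = 0.6927, p̂₂ = 484/728 = 0.6648.
Pooled p̂ = (868+484)/(1253+728) = 1352/1981 = 0.6825.
SE = √(p̂(1−p̂)(1/n₁+1/n₂)) = √(0.6825·0.3175·0.00217171) = √(0.000470609) = 0.0217.
z = (0.6927 − 0.6648)/0.0217 = 0.0279/0.0217 = 1.29.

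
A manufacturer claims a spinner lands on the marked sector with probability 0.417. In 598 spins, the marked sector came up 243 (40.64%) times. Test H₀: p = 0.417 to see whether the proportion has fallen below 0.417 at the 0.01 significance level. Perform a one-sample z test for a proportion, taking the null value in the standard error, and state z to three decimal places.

z = -0.528

p̂ = 243/598 = 0.40635.
Standard error under H₀: √(0.417×0.583/598) = 0.02016.
z = (0.40635 − 0.417)/0.02016 = -0.01065/0.02016 = -0.528.
p-value = P(Z < -0.528) ≈ 0.2988; since p > α = 0.01, fail to reject H₀.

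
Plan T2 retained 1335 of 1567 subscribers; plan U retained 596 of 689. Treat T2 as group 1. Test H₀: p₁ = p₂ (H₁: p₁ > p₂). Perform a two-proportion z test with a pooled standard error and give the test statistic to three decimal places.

z = -0.815

p̂₁ = 1335/1567 ≈ 0.851946, p̂₂ = 596/689 ≈ 0.865022.
Pooled p̂ = (1335+596)/(1567+689) = 1931/2256 = 0.855940.
SE = √(p̂(1−p̂)(1/n₁+1/n₂)) = √(0.855940·0.144060·0.00208954) = √(0.000257655) = 0.016052.
z = (0.851946 − 0.865022)/0.016052 = -0.013076/0.016052 = -0.815.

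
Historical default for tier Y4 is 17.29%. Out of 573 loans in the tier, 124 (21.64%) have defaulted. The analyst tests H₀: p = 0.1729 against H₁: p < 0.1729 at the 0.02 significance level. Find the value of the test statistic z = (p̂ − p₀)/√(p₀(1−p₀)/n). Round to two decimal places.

p̂ = 124/573 = 0.2164.
Under H₀, SE = √(0.1729·0.8271/573) = √(0.000249573) = 0.0158.
z = (0.2164 − 0.1729)/0.0158 = 0.0435/0.0158 = 2.75.
p-value = P(Z < 2.754) ≈ 0.9971; since p > α = 0.02, fail to reject H₀.

z = 2.75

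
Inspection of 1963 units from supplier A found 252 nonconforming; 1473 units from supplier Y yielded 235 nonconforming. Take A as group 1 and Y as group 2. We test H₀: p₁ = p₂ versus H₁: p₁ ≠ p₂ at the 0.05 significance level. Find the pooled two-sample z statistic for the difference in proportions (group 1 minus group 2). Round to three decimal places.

p̂₁ = 252/1963 ≈ 0.128375, p̂₂ = 235/1473 ≈ 0.159538.
Pooled p̂ = (252+235)/(1963+1473) = 487/3436 = 0.141735.
SE = √(p̂(1−p̂)(1/n₁+1/n₂)) = √(0.141735·0.858265·0.00118831) = √(0.000144553) = 0.012023.
z = (0.128375 − 0.159538)/0.012023 = -0.031163/0.012023 = -2.592.
Two-sided p-value ≈ 2·Φ(−2.592) = 0.0095. With α = 0.05, reject H₀.

z = -2.592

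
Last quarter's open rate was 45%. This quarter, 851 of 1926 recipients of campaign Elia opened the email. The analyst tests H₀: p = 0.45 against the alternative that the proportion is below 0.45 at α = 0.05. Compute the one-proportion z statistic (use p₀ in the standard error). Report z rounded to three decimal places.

z = -0.719

p̂ = 851/1926 = 0.44185.
Under H₀, SE = √(0.45·0.55/1926) = √(0.000128505) = 0.01134.
z = (0.44185 − 0.45)/0.01134 = -0.00815/0.01134 = -0.719.
p-value = P(Z < -0.719) ≈ 0.2360; since p > α = 0.05, fail to reject H₀.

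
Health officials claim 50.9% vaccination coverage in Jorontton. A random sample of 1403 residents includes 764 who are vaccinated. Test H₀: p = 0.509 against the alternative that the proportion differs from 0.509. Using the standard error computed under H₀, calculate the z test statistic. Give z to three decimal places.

p̂ = 764/1403 ≈ 0.54455.
SE = √(p₀(1−p₀)/n) = √(0.24992/1403) = 0.01335.
z = (0.54455 − 0.509)/0.01335 = 0.03555/0.01335 = 2.663.
Two-sided p-value ≈ 2·Φ(−2.663) = 0.0077.

z = 2.663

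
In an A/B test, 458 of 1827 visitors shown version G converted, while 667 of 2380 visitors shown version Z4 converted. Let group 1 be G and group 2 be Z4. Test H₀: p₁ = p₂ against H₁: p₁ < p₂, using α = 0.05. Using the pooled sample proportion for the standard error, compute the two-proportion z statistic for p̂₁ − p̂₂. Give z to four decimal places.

p̂₁ = 458/1827 ≈ 0.250684, p̂₂ = 667/2380 ≈ 0.280252.
Pooled p̂ = (458+667)/(1827+2380) = 1125/4207 = 0.267411.
SE = √(0.195903 × 0.000967513) = 0.013767.
z = (0.250684 − 0.280252)/0.013767 = -0.029568/0.013767 = -2.1477.
p-value = P(Z < -2.148) ≈ 0.0159, so at α = 0.05 we reject H₀.

z = -2.1477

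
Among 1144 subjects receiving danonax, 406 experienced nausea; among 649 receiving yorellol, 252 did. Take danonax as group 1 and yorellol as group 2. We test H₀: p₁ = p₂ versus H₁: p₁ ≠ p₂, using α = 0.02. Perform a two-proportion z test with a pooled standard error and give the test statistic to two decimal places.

p̂₁ = 406/1144 = 0.3549, p̂₂ = 252/649 = 0.3883.
Pooled p̂ = (406+252)/(1144+649) = 658/1793 = 0.3670.
SE = √(p̂(1−p̂)(1/n₁+1/n₂)) = √(0.3670·0.6330·0.00241496) = √(0.00056101) = 0.0237.
z = (0.3549 − 0.3883)/0.0237 = -0.0334/0.0237 = -1.41.
Two-sided p-value ≈ 2·Φ(−1.410) = 0.1586, so at α = 0.02 we fail to reject H₀.

z = -1.41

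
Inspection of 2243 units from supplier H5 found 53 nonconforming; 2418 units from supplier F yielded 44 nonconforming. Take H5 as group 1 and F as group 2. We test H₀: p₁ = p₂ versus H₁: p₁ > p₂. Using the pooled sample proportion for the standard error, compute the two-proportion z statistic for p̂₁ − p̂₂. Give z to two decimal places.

p̂₁ = 53/2243 ≈ 0.02363, p̂₂ = 44/2418 ≈ 0.01820.
Pooled p̂ = (53+44)/(2243+2418) = 97/4661 = 0.02081.
SE = √(0.0203779 × 0.000859396) = 0.00418.
z = (0.02363 − 0.01820)/0.00418 = 0.00543/0.00418 = 1.30.

z = 1.30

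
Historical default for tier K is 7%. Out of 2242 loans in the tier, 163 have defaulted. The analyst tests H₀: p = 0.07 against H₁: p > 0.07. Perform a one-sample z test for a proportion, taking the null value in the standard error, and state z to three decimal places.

z = 0.502

p̂ = 163/2242 ≈ 0.072703.
SE = √(p₀(1−p₀)/n) = √(0.0651/2242) = 0.005389.
z = (0.072703 − 0.07)/0.005389 = 0.002703/0.005389 = 0.502.
p-value = P(Z > 0.502) ≈ 0.3080.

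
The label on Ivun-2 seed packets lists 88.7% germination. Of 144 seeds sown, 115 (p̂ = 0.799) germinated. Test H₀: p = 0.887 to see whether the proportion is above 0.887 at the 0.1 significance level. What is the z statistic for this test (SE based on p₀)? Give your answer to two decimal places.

p̂ = 115/144 ≈ 0.7986.
Under H₀, SE = √(0.887·0.113/144) = √(0.000696049) = 0.0264.
z = (0.7986 − 0.887)/0.0264 = -0.0884/0.0264 = -3.35.
p-value = P(Z > -3.350) ≈ 0.9996; since p > α = 0.1, fail to reject H₀.

z = -3.35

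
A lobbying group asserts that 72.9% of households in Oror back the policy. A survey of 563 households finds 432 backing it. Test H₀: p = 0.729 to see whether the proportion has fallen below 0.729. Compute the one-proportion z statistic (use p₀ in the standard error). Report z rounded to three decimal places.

z = 2.046

p̂ = 432/563 ≈ 0.76732.
SE = √(p₀(1−p₀)/n) = √(0.19756/563) = 0.01873.
z = (0.76732 − 0.729)/0.01873 = 0.03832/0.01873 = 2.046.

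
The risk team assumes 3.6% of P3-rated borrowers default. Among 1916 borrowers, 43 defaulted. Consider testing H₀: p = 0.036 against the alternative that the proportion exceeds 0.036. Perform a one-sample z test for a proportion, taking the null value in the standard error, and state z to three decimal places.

p̂ = 43/1916 ≈ 0.0224426.
Under H₀, SE = √(0.036·0.964/1916) = √(1.81127e-05) = 0.0042559.
z = (0.0224426 − 0.036)/0.0042559 = -0.0135574/0.0042559 = -3.186.

z = -3.186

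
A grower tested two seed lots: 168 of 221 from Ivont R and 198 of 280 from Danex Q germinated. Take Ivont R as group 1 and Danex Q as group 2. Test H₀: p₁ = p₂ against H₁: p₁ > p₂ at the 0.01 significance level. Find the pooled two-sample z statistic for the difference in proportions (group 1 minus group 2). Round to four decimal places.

z = 1.3285

p̂₁ = 168/221 = 0.760181, p̂₂ = 198/280 = 0.707143.
Pooled p̂ = (168+198)/(221+280) = 366/501 = 0.730539.
SE = √(0.196852 × 0.00809632) = 0.039922.
z = (0.760181 − 0.707143)/0.039922 = 0.053038/0.039922 = 1.3285.
p-value = P(Z > 1.329) ≈ 0.0920, so at α = 0.01 we fail to reject H₀.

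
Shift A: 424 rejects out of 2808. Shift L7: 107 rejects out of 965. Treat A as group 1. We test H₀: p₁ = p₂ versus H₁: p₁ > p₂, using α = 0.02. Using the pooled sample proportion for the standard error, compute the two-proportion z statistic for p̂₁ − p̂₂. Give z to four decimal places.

p̂₁ = 424/2808 ≈ 0.1509972, p̂₂ = 107/965 ≈ 0.1108808.
Pooled p̂ = (424+107)/(2808+965) = 531/3773 = 0.1407368.
SE = √(0.12093 × 0.00139239) = 0.0129762.
z = (0.1509972 − 0.1108808)/0.0129762 = 0.0401164/0.0129762 = 3.0915.
p-value = P(Z > 3.092) ≈ 0.0010; since p < α = 0.02, reject H₀.

z = 3.0915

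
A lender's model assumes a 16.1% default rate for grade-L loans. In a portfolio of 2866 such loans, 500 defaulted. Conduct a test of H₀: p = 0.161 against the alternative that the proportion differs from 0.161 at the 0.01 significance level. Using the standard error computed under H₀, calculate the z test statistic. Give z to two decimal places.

z = 1.96

p̂ = 500/2866 ≈ 0.1745.
Under H₀, SE = √(0.161·0.839/2866) = √(4.71315e-05) = 0.0069.
z = (0.1745 − 0.161)/0.0069 = 0.0135/0.0069 = 1.96.
p-value = 2·P(Z > 1.960) ≈ 0.0499, so at α = 0.01 we fail to reject H₀.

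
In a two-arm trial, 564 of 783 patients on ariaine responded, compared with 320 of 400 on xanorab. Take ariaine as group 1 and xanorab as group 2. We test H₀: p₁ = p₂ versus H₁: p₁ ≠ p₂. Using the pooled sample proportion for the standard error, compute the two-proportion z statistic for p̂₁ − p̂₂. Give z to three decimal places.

p̂₁ = 564/783 = 0.72031, p̂₂ = 320/400 = 0.80000.
Pooled p̂ = (564+320)/(783+400) = 884/1183 = 0.74725.
SE = √(p̂(1−p̂)(1/n₁+1/n₂)) = √(0.74725·0.25275·0.00377714) = √(0.000713373) = 0.02671.
z = (0.72031 − 0.80000)/0.02671 = -0.07969/0.02671 = -2.984.

z = -2.984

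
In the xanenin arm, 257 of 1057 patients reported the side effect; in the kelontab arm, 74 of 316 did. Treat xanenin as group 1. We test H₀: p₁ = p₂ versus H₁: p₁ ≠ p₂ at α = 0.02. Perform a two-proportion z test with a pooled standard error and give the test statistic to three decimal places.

z = 0.327

p̂₁ = 257/1057 = 0.24314, p̂₂ = 74/316 = 0.23418.
Pooled p̂ = (257+74)/(1057+316) = 331/1373 = 0.24108.
SE = √(p̂(1−p̂)(1/n₁+1/n₂)) = √(0.24108·0.75892·0.00411063) = √(0.000752078) = 0.02742.
z = (0.24314 − 0.23418)/0.02742 = 0.00896/0.02742 = 0.327.
Two-sided p-value ≈ 2·Φ(−0.327) = 0.7438; since p > α = 0.02, fail to reject H₀.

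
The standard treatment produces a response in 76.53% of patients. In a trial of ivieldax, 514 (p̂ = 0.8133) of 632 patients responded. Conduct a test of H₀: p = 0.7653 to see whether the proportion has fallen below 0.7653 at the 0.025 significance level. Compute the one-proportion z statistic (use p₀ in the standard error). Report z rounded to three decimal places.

p̂ = 514/632 = 0.813291.
Under H₀, SE = √(0.7653·0.2347/632) = √(0.000284202) = 0.016858.
z = (0.813291 − 0.7653)/0.016858 = 0.047991/0.016858 = 2.847.
p-value = P(Z < 2.847) ≈ 0.9978, so at α = 0.025 we fail to reject H₀.

z = 2.847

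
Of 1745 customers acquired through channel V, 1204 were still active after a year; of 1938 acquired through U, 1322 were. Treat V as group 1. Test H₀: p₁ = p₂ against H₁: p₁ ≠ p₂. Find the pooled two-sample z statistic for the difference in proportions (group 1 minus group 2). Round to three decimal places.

z = 0.511

p̂₁ = 1204/1745 ≈ 0.689971, p̂₂ = 1322/1938 ≈ 0.682147.
Pooled p̂ = (1204+1322)/(1745+1938) = 2526/3683 = 0.685854.
SE = √(p̂(1−p̂)(1/n₁+1/n₂)) = √(0.685854·0.314146·0.00108906) = √(0.000234647) = 0.015318.
z = (0.689971 − 0.682147)/0.015318 = 0.007824/0.015318 = 0.511.
p-value = 2·P(Z > 0.511) ≈ 0.6095.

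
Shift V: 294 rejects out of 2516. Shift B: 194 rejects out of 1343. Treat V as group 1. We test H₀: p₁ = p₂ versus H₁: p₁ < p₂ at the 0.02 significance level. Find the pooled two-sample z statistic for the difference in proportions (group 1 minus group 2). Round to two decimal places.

p̂₁ = 294/2516 = 0.1169, p̂₂ = 194/1343 = 0.1445.
Pooled p̂ = (294+194)/(2516+1343) = 488/3859 = 0.1265.
SE = √(0.110466 × 0.00114206) = 0.0112.
z = (0.1169 − 0.1445)/0.0112 = -0.0276/0.0112 = -2.46.
p-value = P(Z < -2.457) ≈ 0.0070; since p < α = 0.02, reject H₀.

z = -2.46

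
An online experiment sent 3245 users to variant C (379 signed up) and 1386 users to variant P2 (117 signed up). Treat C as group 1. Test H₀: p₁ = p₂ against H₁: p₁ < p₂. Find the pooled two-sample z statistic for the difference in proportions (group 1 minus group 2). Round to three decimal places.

z = 3.263

p̂₁ = 379/3245 ≈ 0.116795, p̂₂ = 117/1386 ≈ 0.084416.
Pooled p̂ = (379+117)/(3245+1386) = 496/4631 = 0.107104.
SE = √(0.095633 × 0.00102967) = 0.009923.
z = (0.116795 − 0.084416)/0.009923 = 0.032379/0.009923 = 3.263.
p-value = P(Z < 3.263) ≈ 0.9994.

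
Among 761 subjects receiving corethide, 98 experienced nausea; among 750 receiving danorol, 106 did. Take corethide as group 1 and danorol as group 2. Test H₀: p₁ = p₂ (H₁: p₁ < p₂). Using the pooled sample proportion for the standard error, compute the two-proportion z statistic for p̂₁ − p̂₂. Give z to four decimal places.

z = -0.7141

p̂₁ = 98/761 = 0.1287779, p̂₂ = 106/750 = 0.1413333.
Pooled p̂ = (98+106)/(761+750) = 204/1511 = 0.1350099.
SE = √(p̂(1−p̂)(1/n₁+1/n₂)) = √(0.1350099·0.8649901·0.00264739) = √(0.000309169) = 0.0175832.
z = (0.1287779 − 0.1413333)/0.0175832 = -0.0125554/0.0175832 = -0.7141.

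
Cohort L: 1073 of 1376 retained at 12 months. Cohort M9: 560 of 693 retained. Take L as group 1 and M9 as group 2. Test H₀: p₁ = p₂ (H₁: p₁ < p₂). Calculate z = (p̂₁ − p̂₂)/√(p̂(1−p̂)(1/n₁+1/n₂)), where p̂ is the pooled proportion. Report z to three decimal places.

p̂₁ = 1073/1376 = 0.779797, p̂₂ = 560/693 = 0.808081.
Pooled p̂ = (1073+560)/(1376+693) = 1633/2069 = 0.789270.
SE = √(p̂(1−p̂)(1/n₁+1/n₂)) = √(0.789270·0.210730·0.00216975) = √(0.000360878) = 0.018997.
z = (0.779797 − 0.808081)/0.018997 = -0.028284/0.018997 = -1.489.
p-value = P(Z < -1.489) ≈ 0.0683.

z = -1.489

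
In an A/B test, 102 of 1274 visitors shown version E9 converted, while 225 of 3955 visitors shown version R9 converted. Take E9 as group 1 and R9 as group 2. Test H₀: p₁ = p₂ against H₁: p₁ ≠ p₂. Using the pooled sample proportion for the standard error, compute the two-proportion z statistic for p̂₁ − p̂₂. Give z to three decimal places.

p̂₁ = 102/1274 = 0.08006, p̂₂ = 225/3955 = 0.05689.
Pooled p̂ = (102+225)/(1274+3955) = 327/5229 = 0.06254.
SE = √(0.0586251 × 0.00103777) = 0.00780.
z = (0.08006 − 0.05689)/0.00780 = 0.02317/0.00780 = 2.971.

z = 2.971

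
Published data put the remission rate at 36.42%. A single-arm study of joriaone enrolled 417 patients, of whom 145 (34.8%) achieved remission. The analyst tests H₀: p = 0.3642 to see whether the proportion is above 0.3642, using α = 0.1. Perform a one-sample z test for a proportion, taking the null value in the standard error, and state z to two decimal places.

z = -0.70

p̂ = 145/417 ≈ 0.3477.
Standard error under H₀: √(0.3642×0.6358/417) = 0.0236.
z = (0.3477 − 0.3642)/0.0236 = -0.0165/0.0236 = -0.70.
p-value = P(Z > -0.699) ≈ 0.7578. With α = 0.1, fail to reject H₀.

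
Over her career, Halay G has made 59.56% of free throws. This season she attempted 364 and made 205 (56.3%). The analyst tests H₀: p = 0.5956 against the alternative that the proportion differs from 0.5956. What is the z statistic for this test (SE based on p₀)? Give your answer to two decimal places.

z = -1.26

p̂ = 205/364 ≈ 0.5632.
SE = √(p₀(1−p₀)/n) = √(0.24086/364) = 0.0257.
z = (0.5632 − 0.5956)/0.0257 = -0.0324/0.0257 = -1.26.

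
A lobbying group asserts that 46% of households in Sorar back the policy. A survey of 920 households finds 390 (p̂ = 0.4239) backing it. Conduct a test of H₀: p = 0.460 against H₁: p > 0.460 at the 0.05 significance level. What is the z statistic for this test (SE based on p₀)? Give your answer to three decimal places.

z = -2.196

p̂ = 390/920 = 0.423913.
Standard error under H₀: √(0.46×0.54/920) = 0.016432.
z = (0.423913 − 0.46)/0.016432 = -0.036087/0.016432 = -2.196.
p-value = P(Z > -2.196) ≈ 0.9860, so at α = 0.05 we fail to reject H₀.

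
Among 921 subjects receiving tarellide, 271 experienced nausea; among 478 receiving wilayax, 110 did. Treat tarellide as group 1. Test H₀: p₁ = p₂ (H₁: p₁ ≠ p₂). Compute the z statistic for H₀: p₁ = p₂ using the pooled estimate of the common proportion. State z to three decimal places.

p̂₁ = 271/921 = 0.294245, p̂₂ = 110/478 = 0.230126.
Pooled p̂ = (271+110)/(921+478) = 381/1399 = 0.272337.
SE = √(0.19817 × 0.00317783) = 0.025095.
z = (0.294245 − 0.230126)/0.025095 = 0.064119/0.025095 = 2.555.
p-value = 2·P(Z > 2.555) ≈ 0.0106.

z = 2.555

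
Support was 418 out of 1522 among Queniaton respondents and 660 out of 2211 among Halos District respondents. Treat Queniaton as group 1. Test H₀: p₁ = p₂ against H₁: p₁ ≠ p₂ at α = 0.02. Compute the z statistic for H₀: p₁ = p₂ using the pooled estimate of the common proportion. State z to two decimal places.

p̂₁ = 418/1522 ≈ 0.2746, p̂₂ = 660/2211 ≈ 0.2985.
Pooled p̂ = (418+660)/(1522+2211) = 1078/3733 = 0.2888.
SE = √(0.205384 × 0.00110931) = 0.0151.
z = (0.2746 − 0.2985)/0.0151 = -0.0239/0.0151 = -1.58.
Two-sided p-value ≈ 2·Φ(−1.581) = 0.1138, so at α = 0.02 we fail to reject H₀.

z = -1.58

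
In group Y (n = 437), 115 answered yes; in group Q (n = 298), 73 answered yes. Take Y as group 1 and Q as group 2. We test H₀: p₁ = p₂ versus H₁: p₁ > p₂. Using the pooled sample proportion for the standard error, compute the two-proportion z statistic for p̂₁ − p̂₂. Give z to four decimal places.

z = 0.5550

p̂₁ = 115/437 ≈ 0.263158, p̂₂ = 73/298 ≈ 0.244966.
Pooled p̂ = (115+73)/(437+298) = 188/735 = 0.255782.
SE = √(0.190358 × 0.00564403) = 0.032778.
z = (0.263158 − 0.244966)/0.032778 = 0.018192/0.032778 = 0.5550.
p-value = P(Z > 0.555) ≈ 0.2894.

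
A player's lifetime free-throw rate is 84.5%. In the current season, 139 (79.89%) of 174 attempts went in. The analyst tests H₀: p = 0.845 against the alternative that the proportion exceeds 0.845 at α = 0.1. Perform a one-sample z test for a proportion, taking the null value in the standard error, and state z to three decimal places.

p̂ = 139/174 ≈ 0.79885.
Under H₀, SE = √(0.845·0.155/174) = √(0.00075273) = 0.02744.
z = (0.79885 − 0.845)/0.02744 = -0.04615/0.02744 = -1.682.
p-value = P(Z > -1.682) ≈ 0.9537. With α = 0.1, fail to reject H₀.

z = -1.682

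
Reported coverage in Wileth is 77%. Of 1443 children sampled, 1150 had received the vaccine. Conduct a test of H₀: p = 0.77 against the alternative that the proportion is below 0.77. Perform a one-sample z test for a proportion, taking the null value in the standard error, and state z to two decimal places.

z = 2.43

p̂ = 1150/1443 = 0.7970.
Standard error under H₀: √(0.77×0.23/1443) = 0.0111.
z = (0.7970 − 0.77)/0.0111 = 0.0270/0.0111 = 2.43.
p-value = P(Z < 2.433) ≈ 0.9925.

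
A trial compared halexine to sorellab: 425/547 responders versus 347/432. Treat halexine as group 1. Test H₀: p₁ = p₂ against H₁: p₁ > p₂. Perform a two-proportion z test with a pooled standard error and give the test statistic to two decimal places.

z = -1.00

p̂₁ = 425/547 = 0.7770, p̂₂ = 347/432 = 0.8032.
Pooled p̂ = (425+347)/(547+432) = 772/979 = 0.7886.
SE = √(0.166733 × 0.00414297) = 0.0263.
z = (0.7770 − 0.8032)/0.0263 = -0.0262/0.0263 = -1.00.
p-value = P(Z > -1.000) ≈ 0.8413.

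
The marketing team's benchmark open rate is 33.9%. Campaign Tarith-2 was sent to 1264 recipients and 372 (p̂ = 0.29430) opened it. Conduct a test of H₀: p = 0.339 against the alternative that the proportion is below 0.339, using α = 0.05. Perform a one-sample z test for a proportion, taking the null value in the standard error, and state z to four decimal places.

p̂ = 372/1264 ≈ 0.2943038.
Under H₀, SE = √(0.339·0.661/1264) = √(0.000177278) = 0.0133146.
z = (0.2943038 − 0.339)/0.0133146 = -0.0446962/0.0133146 = -3.3569.
p-value = P(Z < -3.357) ≈ 0.0004, so at α = 0.05 we reject H₀.

z = -3.3569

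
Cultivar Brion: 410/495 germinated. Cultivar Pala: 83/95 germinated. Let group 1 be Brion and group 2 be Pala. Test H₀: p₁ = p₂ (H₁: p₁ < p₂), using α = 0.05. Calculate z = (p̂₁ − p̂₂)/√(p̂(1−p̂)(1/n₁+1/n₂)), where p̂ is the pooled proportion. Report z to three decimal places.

p̂₁ = 410/495 = 0.828283, p̂₂ = 83/95 = 0.873684.
Pooled p̂ = (410+83)/(495+95) = 493/590 = 0.835593.
SE = √(p̂(1−p̂)(1/n₁+1/n₂)) = √(0.835593·0.164407·0.0125465) = √(0.00172361) = 0.041516.
z = (0.828283 − 0.873684)/0.041516 = -0.045401/0.041516 = -1.094.
p-value = P(Z < -1.094) ≈ 0.1371; since p > α = 0.05, fail to reject H₀.

z = -1.094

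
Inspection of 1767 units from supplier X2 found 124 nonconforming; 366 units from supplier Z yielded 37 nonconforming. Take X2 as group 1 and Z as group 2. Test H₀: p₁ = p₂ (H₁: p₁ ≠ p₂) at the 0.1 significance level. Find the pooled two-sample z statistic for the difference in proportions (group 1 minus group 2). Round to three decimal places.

z = -2.038

p̂₁ = 124/1767 = 0.07018, p̂₂ = 37/366 = 0.10109.
Pooled p̂ = (124+37)/(1767+366) = 161/2133 = 0.07548.
SE = √(p̂(1−p̂)(1/n₁+1/n₂)) = √(0.07548·0.92452·0.00329817) = √(0.000230157) = 0.01517.
z = (0.07018 − 0.10109)/0.01517 = -0.03091/0.01517 = -2.038.
p-value = 2·P(Z > 2.038) ≈ 0.0416; since p < α = 0.1, reject H₀.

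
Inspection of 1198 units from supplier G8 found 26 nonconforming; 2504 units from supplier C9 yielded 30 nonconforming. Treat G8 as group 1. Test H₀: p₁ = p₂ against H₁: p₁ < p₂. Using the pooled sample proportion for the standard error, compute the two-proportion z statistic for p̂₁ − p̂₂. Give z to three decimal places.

p̂₁ = 26/1198 = 0.021703, p̂₂ = 30/2504 = 0.011981.
Pooled p̂ = (26+30)/(1198+2504) = 56/3702 = 0.015127.
SE = √(0.0148981 × 0.00123409) = 0.004288.
z = (0.021703 − 0.011981)/0.004288 = 0.009722/0.004288 = 2.267.
p-value = P(Z < 2.267) ≈ 0.9883.

z = 2.267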